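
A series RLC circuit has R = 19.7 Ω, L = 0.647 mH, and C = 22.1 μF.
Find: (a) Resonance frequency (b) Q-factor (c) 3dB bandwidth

Step 1 — Resonance: ω₀ = 1/√(LC) = 1/√(0.000647·2.21e-05) = 8363 rad/s.
Step 2 — f₀ = ω₀/(2π) = 1331 Hz.
Step 3 — Series Q: Q = ω₀L/R = 8363·0.000647/19.7 = 0.2747.
Step 4 — Bandwidth: Δω = ω₀/Q = 3.045e+04 rad/s; BW = Δω/(2π) = 4846 Hz.

(a) f₀ = 1331 Hz  (b) Q = 0.2747  (c) BW = 4846 Hz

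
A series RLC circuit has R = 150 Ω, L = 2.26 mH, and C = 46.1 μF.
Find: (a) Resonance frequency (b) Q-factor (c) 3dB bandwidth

Step 1 — Resonance condition Im(Z)=0 gives ω₀ = 1/√(LC).
Step 2 — ω₀ = 1/√(0.00226·4.61e-05) = 3098 rad/s.
Step 3 — f₀ = ω₀/(2π) = 493.1 Hz.
Step 4 — Series Q: Q = ω₀L/R = 3098·0.00226/150 = 0.04668.
Step 5 — 3dB bandwidth: Δω = ω₀/Q = 6.637e+04 rad/s; BW = Δω/(2π) = 1.056e+04 Hz.

(a) f₀ = 493.1 Hz  (b) Q = 0.04668  (c) BW = 1.056e+04 Hz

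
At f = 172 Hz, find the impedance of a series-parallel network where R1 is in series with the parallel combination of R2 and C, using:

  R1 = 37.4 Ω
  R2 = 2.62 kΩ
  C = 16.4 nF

Step 1 — Angular frequency: ω = 2π·f = 2π·172 = 1081 rad/s.
Step 2 — Component impedances:
  R1: Z = R = 37.4 Ω
  R2: Z = R = 2620 Ω
  C: Z = 1/(jωC) = -j/(ω·C) = 0 - j5.642e+04 Ω
Step 3 — Parallel branch: R2 || C = 1/(1/R2 + 1/C) = 2614 - j121.4 Ω.
Step 4 — Series with R1: Z_total = R1 + (R2 || C) = 2652 - j121.4 Ω = 2655∠-2.6° Ω.

Z = 2652 - j121.4 Ω = 2655∠-2.6° Ω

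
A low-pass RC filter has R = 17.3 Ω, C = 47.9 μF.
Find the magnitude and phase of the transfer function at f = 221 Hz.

Step 1 — Angular frequency: ω = 2π·221 = 1389 rad/s.
Step 2 — Transfer function: H(jω) = 1/(1 + jωRC).
Step 3 — Denominator: 1 + jωRC = 1 + j·1389·17.3·4.79e-05 = 1 + j1.151.
Step 4 — H = 0.4303 - j0.4951.
Step 5 — Magnitude: |H| = 0.656 (-3.7 dB); phase: φ = -49.0°.

|H| = 0.656 (-3.7 dB), φ = -49.0°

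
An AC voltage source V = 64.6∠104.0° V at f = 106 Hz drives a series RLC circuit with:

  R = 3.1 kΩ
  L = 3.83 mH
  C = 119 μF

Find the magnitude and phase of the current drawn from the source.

Step 1 — Angular frequency: ω = 2π·f = 2π·106 = 666 rad/s.
Step 2 — Component impedances:
  R: Z = R = 3100 Ω
  L: Z = jωL = j·666·0.00383 = 0 + j2.551 Ω
  C: Z = 1/(jωC) = -j/(ω·C) = 0 - j12.62 Ω
Step 3 — Series combination: Z_total = R + L + C = 3100 - j10.07 Ω = 3100∠-0.2° Ω.
Step 4 — Source phasor: V = 64.6∠104.0° V = -15.63 + j62.68 V.
Step 5 — Ohm's law: I = V / Z_total = (-15.63 + j62.68) / (3100 - j10.07) = -0.005107 + j0.0202 A.
Step 6 — Convert to polar: |I| = 0.02084 A, ∠I = 104.2°.

I = 0.02084∠104.2° A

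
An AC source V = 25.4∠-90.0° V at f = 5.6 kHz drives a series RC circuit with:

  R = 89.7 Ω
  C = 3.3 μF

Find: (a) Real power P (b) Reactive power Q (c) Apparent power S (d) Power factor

Step 1 — Angular frequency: ω = 2π·f = 2π·5600 = 3.519e+04 rad/s.
Step 2 — Component impedances:
  R: Z = R = 89.7 Ω
  C: Z = 1/(jωC) = -j/(ω·C) = 0 - j8.612 Ω
Step 3 — Series combination: Z_total = R + C = 89.7 - j8.612 Ω = 90.11∠-5.5° Ω.
Step 4 — Source phasor: V = 25.4∠-90.0° V = 0 - j25.4 V.
Step 5 — Current: I = V / Z = 0.02694 - j0.2806 A = 0.2819∠-84.5° A.
Step 6 — Complex power: S = V·I* = 7.127 - j0.6843 VA.
Step 7 — Real power: P = Re(S) = 7.127 W.
Step 8 — Reactive power: Q = Im(S) = -0.6843 VAR.
Step 9 — Apparent power: |S| = 7.159 VA.
Step 10 — Power factor: PF = P/|S| = 0.9954 (leading).

(a) P = 7.127 W  (b) Q = -0.6843 VAR  (c) S = 7.159 VA  (d) PF = 0.9954 (leading)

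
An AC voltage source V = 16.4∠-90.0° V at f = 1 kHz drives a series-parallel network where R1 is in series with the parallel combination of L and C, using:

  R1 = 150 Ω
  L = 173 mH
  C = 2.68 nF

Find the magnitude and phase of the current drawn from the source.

Step 1 — Angular frequency: ω = 2π·f = 2π·1000 = 6283 rad/s.
Step 2 — Component impedances:
  R1: Z = R = 150 Ω
  L: Z = jωL = j·6283·0.173 = 0 + j1087 Ω
  C: Z = 1/(jωC) = -j/(ω·C) = 0 - j5.939e+04 Ω
Step 3 — Parallel branch: L || C = 1/(1/L + 1/C) = 0 + j1107 Ω.
Step 4 — Series with R1: Z_total = R1 + (L || C) = 150 + j1107 Ω = 1117∠82.3° Ω.
Step 5 — Source phasor: V = 16.4∠-90.0° V = 0 - j16.4 V.
Step 6 — Ohm's law: I = V / Z_total = (0 - j16.4) / (150 + j1107) = -0.01454 - j0.00197 A.
Step 7 — Convert to polar: |I| = 0.01468 A, ∠I = -172.3°.

I = 0.01468∠-172.3° A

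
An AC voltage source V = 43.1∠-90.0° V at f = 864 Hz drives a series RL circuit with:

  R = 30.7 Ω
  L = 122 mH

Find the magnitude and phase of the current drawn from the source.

Step 1 — Angular frequency: ω = 2π·f = 2π·864 = 5429 rad/s.
Step 2 — Component impedances:
  R: Z = R = 30.7 Ω
  L: Z = jωL = j·5429·0.122 = 0 + j662.3 Ω
Step 3 — Series combination: Z_total = R + L = 30.7 + j662.3 Ω = 663∠87.3° Ω.
Step 4 — Source phasor: V = 43.1∠-90.0° V = 0 - j43.1 V.
Step 5 — Ohm's law: I = V / Z_total = (0 - j43.1) / (30.7 + j662.3) = -0.06494 - j0.00301 A.
Step 6 — Convert to polar: |I| = 0.06501 A, ∠I = -177.3°.

I = 0.06501∠-177.3° A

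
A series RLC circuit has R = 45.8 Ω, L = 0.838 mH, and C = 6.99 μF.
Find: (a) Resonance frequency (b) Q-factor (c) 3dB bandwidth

Step 1 — Resonance condition Im(Z)=0 gives ω₀ = 1/√(LC).
Step 2 — ω₀ = 1/√(0.000838·6.99e-06) = 1.307e+04 rad/s.
Step 3 — f₀ = ω₀/(2π) = 2080 Hz.
Step 4 — Series Q: Q = ω₀L/R = 1.307e+04·0.000838/45.8 = 0.2391.
Step 5 — 3dB bandwidth: Δω = ω₀/Q = 5.465e+04 rad/s; BW = Δω/(2π) = 8698 Hz.

(a) f₀ = 2080 Hz  (b) Q = 0.2391  (c) BW = 8698 Hz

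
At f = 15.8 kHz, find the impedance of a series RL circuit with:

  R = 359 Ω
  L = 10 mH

Step 1 — Angular frequency: ω = 2π·f = 2π·1.58e+04 = 9.927e+04 rad/s.
Step 2 — Component impedances:
  R: Z = R = 359 Ω
  L: Z = jωL = j·9.927e+04·0.01 = 0 + j992.7 Ω
Step 3 — Series combination: Z_total = R + L = 359 + j992.7 Ω = 1056∠70.1° Ω.

Z = 359 + j992.7 Ω = 1056∠70.1° Ω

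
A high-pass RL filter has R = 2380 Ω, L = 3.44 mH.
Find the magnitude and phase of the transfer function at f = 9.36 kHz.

Step 1 — Angular frequency: ω = 2π·9360 = 5.881e+04 rad/s.
Step 2 — Transfer function: H(jω) = jωL/(R + jωL).
Step 3 — Numerator jωL = j·202.3; denominator R + jωL = 2380 + j202.3.
Step 4 — H = 0.007174 + j0.08439.
Step 5 — Magnitude: |H| = 0.0847 (-21.4 dB); phase: φ = 85.1°.

|H| = 0.0847 (-21.4 dB), φ = 85.1°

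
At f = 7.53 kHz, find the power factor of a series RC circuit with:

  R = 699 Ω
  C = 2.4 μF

Step 1 — Angular frequency: ω = 2π·f = 2π·7530 = 4.731e+04 rad/s.
Step 2 — Component impedances:
  R: Z = R = 699 Ω
  C: Z = 1/(jωC) = -j/(ω·C) = 0 - j8.807 Ω
Step 3 — Series combination: Z_total = R + C = 699 - j8.807 Ω = 699.1∠-0.7° Ω.
Step 4 — Power factor: PF = cos(φ) = Re(Z)/|Z| = 699/699.1 = 0.9999.
Step 5 — Type: Im(Z) = -8.807 ⇒ leading (phase φ = -0.7°).

PF = 0.9999 (leading, φ = -0.7°)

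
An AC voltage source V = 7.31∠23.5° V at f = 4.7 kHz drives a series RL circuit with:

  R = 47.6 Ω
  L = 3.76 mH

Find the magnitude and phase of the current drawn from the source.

Step 1 — Angular frequency: ω = 2π·f = 2π·4700 = 2.953e+04 rad/s.
Step 2 — Component impedances:
  R: Z = R = 47.6 Ω
  L: Z = jωL = j·2.953e+04·0.00376 = 0 + j111 Ω
Step 3 — Series combination: Z_total = R + L = 47.6 + j111 Ω = 120.8∠66.8° Ω.
Step 4 — Source phasor: V = 7.31∠23.5° V = 6.704 + j2.915 V.
Step 5 — Ohm's law: I = V / Z_total = (6.704 + j2.915) / (47.6 + j111) = 0.04404 - j0.04149 A.
Step 6 — Convert to polar: |I| = 0.06051 A, ∠I = -43.3°.

I = 0.06051∠-43.3° A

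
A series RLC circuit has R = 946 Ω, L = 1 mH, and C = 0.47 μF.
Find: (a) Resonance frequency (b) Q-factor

Step 1 — Resonance condition Im(Z)=0 gives ω₀ = 1/√(LC).
Step 2 — ω₀ = 1/√(0.001·4.7e-07) = 4.613e+04 rad/s.
Step 3 — f₀ = ω₀/(2π) = 7341 Hz.
Step 4 — Series Q: Q = ω₀L/R = 4.613e+04·0.001/946 = 0.04876.

(a) f₀ = 7341 Hz  (b) Q = 0.04876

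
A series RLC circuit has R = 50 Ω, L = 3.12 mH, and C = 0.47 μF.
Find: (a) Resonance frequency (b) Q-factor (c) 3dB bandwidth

Step 1 — Resonance condition Im(Z)=0 gives ω₀ = 1/√(LC).
Step 2 — ω₀ = 1/√(0.00312·4.7e-07) = 2.611e+04 rad/s.
Step 3 — f₀ = ω₀/(2π) = 4156 Hz.
Step 4 — Series Q: Q = ω₀L/R = 2.611e+04·0.00312/50 = 1.63.
Step 5 — 3dB bandwidth: Δω = ω₀/Q = 1.603e+04 rad/s; BW = Δω/(2π) = 2551 Hz.

(a) f₀ = 4156 Hz  (b) Q = 1.63  (c) BW = 2551 Hz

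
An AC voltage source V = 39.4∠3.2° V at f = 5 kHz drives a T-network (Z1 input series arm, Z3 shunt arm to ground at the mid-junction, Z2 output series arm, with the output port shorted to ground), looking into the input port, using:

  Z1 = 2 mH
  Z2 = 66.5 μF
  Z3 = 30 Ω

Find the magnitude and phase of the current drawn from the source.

Step 1 — Angular frequency: ω = 2π·f = 2π·5000 = 3.142e+04 rad/s.
Step 2 — Component impedances:
  Z1: Z = jωL = j·3.142e+04·0.002 = 0 + j62.83 Ω
  Z2: Z = 1/(jωC) = -j/(ω·C) = 0 - j0.4787 Ω
  Z3: Z = R = 30 Ω
Step 3 — With the output port shorted to ground, the output series arm Z2 runs from the junction to ground; the shunt arm Z3 also runs from the junction to ground. They appear in parallel: Z3 || Z2 = 0.007635 - j0.4785 Ω.
Step 4 — Series with input arm Z1: Z_in = Z1 + (Z3 || Z2) = 0.007635 + j62.35 Ω = 62.35∠90.0° Ω.
Step 5 — Source phasor: V = 39.4∠3.2° V = 39.34 + j2.199 V.
Step 6 — Ohm's law: I = V / Z_total = (39.34 + j2.199) / (0.007635 + j62.35) = 0.03535 - j0.6309 A.
Step 7 — Convert to polar: |I| = 0.6319 A, ∠I = -86.8°.

I = 0.6319∠-86.8° A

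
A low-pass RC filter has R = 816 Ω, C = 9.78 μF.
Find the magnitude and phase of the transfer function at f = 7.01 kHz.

Step 1 — Angular frequency: ω = 2π·7010 = 4.405e+04 rad/s.
Step 2 — Transfer function: H(jω) = 1/(1 + jωRC).
Step 3 — Denominator: 1 + jωRC = 1 + j·4.405e+04·816·9.78e-06 = 1 + j351.5.
Step 4 — H = 8.094e-06 - j0.002845.
Step 5 — Magnitude: |H| = 0.002845 (-50.9 dB); phase: φ = -89.8°.

|H| = 0.002845 (-50.9 dB), φ = -89.8°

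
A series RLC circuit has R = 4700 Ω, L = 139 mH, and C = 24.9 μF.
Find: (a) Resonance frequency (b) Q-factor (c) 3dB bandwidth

Step 1 — Resonance: ω₀ = 1/√(LC) = 1/√(0.139·2.49e-05) = 537.5 rad/s.
Step 2 — f₀ = ω₀/(2π) = 85.55 Hz.
Step 3 — Series Q: Q = ω₀L/R = 537.5·0.139/4700 = 0.0159.
Step 4 — Bandwidth: Δω = ω₀/Q = 3.381e+04 rad/s; BW = Δω/(2π) = 5381 Hz.

(a) f₀ = 85.55 Hz  (b) Q = 0.0159  (c) BW = 5381 Hz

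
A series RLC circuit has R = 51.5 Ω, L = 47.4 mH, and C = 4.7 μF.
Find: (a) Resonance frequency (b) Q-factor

Step 1 — Resonance condition Im(Z)=0 gives ω₀ = 1/√(LC).
Step 2 — ω₀ = 1/√(0.0474·4.7e-06) = 2119 rad/s.
Step 3 — f₀ = ω₀/(2π) = 337.2 Hz.
Step 4 — Series Q: Q = ω₀L/R = 2119·0.0474/51.5 = 1.95.

(a) f₀ = 337.2 Hz  (b) Q = 1.95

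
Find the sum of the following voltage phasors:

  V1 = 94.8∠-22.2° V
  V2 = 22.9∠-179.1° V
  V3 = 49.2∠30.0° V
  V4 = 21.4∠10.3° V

Step 1 — Convert each phasor to rectangular form:
  V1 = 94.8·(cos(-22.2°) + j·sin(-22.2°)) = 87.77 - j35.82 V
  V2 = 22.9·(cos(-179.1°) + j·sin(-179.1°)) = -22.9 - j0.3597 V
  V3 = 49.2·(cos(30.0°) + j·sin(30.0°)) = 42.61 + j24.6 V
  V4 = 21.4·(cos(10.3°) + j·sin(10.3°)) = 21.06 + j3.826 V
Step 2 — Sum components: V_total = 128.5 - j7.753 V.
Step 3 — Convert to polar: |V_total| = 128.8 V, ∠V_total = -3.5°.

V_total = 128.8∠-3.5° V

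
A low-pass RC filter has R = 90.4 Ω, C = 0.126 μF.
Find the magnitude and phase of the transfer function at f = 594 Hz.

Step 1 — Angular frequency: ω = 2π·594 = 3732 rad/s.
Step 2 — Transfer function: H(jω) = 1/(1 + jωRC).
Step 3 — Denominator: 1 + jωRC = 1 + j·3732·90.4·1.26e-07 = 1 + j0.04251.
Step 4 — H = 0.9982 - j0.04243.
Step 5 — Magnitude: |H| = 0.9991 (-0.0 dB); phase: φ = -2.4°.

|H| = 0.9991 (-0.0 dB), φ = -2.4°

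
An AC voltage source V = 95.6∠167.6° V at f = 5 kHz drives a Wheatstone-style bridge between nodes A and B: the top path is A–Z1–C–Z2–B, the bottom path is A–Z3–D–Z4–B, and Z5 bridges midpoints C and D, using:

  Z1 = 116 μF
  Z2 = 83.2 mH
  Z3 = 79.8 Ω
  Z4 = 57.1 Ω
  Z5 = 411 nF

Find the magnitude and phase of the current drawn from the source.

Step 1 — Angular frequency: ω = 2π·f = 2π·5000 = 3.142e+04 rad/s.
Step 2 — Component impedances:
  Z1: Z = 1/(jωC) = -j/(ω·C) = 0 - j0.2744 Ω
  Z2: Z = jωL = j·3.142e+04·0.0832 = 0 + j2614 Ω
  Z3: Z = R = 79.8 Ω
  Z4: Z = R = 57.1 Ω
  Z5: Z = 1/(jωC) = -j/(ω·C) = 0 - j77.45 Ω
Step 3 — Bridge requires nodal analysis (the Z5 bridge couples midpoints C and D, so the two paths cannot be reduced to a simple series/parallel combination). Setting node B to ground and injecting 1 A at node A, the 3-node admittance system at A, C, D solves to V_A = Z_AB = 98.79 - j36.83 Ω = 105.4∠-20.4° Ω.
Step 4 — Source phasor: V = 95.6∠167.6° V = -93.37 + j20.53 V.
Step 5 — Ohm's law: I = V / Z_total = (-93.37 + j20.53) / (98.79 - j36.83) = -0.8978 - j0.1269 A.
Step 6 — Convert to polar: |I| = 0.9067 A, ∠I = -172.0°.

I = 0.9067∠-172.0° A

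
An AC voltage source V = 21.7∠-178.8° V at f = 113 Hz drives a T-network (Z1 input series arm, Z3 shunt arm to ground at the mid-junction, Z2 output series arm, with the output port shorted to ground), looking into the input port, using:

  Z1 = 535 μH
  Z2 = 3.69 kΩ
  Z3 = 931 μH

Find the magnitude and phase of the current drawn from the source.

Step 1 — Angular frequency: ω = 2π·f = 2π·113 = 710 rad/s.
Step 2 — Component impedances:
  Z1: Z = jωL = j·710·0.000535 = 0 + j0.3798 Ω
  Z2: Z = R = 3690 Ω
  Z3: Z = jωL = j·710·0.000931 = 0 + j0.661 Ω
Step 3 — With the output port shorted to ground, the output series arm Z2 runs from the junction to ground; the shunt arm Z3 also runs from the junction to ground. They appear in parallel: Z3 || Z2 = 0.0001184 + j0.661 Ω.
Step 4 — Series with input arm Z1: Z_in = Z1 + (Z3 || Z2) = 0.0001184 + j1.041 Ω = 1.041∠90.0° Ω.
Step 5 — Source phasor: V = 21.7∠-178.8° V = -21.7 - j0.4545 V.
Step 6 — Ohm's law: I = V / Z_total = (-21.7 - j0.4545) / (0.0001184 + j1.041) = -0.439 + j20.84 A.
Step 7 — Convert to polar: |I| = 20.85 A, ∠I = 91.2°.

I = 20.85∠91.2° A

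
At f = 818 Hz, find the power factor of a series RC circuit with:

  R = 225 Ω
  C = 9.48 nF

Step 1 — Angular frequency: ω = 2π·f = 2π·818 = 5140 rad/s.
Step 2 — Component impedances:
  R: Z = R = 225 Ω
  C: Z = 1/(jωC) = -j/(ω·C) = 0 - j2.052e+04 Ω
Step 3 — Series combination: Z_total = R + C = 225 - j2.052e+04 Ω = 2.053e+04∠-89.4° Ω.
Step 4 — Power factor: PF = cos(φ) = Re(Z)/|Z| = 225/2.053e+04 = 0.01096.
Step 5 — Type: Im(Z) = -2.052e+04 ⇒ leading (phase φ = -89.4°).

PF = 0.01096 (leading, φ = -89.4°)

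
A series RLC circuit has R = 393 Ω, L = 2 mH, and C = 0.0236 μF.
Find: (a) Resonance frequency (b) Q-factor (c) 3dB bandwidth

Step 1 — Resonance: ω₀ = 1/√(LC) = 1/√(0.002·2.36e-08) = 1.456e+05 rad/s.
Step 2 — f₀ = ω₀/(2π) = 2.317e+04 Hz.
Step 3 — Series Q: Q = ω₀L/R = 1.456e+05·0.002/393 = 0.7407.
Step 4 — Bandwidth: Δω = ω₀/Q = 1.965e+05 rad/s; BW = Δω/(2π) = 3.127e+04 Hz.

(a) f₀ = 2.317e+04 Hz  (b) Q = 0.7407  (c) BW = 3.127e+04 Hz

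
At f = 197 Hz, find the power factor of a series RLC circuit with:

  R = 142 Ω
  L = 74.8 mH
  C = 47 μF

Step 1 — Angular frequency: ω = 2π·f = 2π·197 = 1238 rad/s.
Step 2 — Component impedances:
  R: Z = R = 142 Ω
  L: Z = jωL = j·1238·0.0748 = 0 + j92.59 Ω
  C: Z = 1/(jωC) = -j/(ω·C) = 0 - j17.19 Ω
Step 3 — Series combination: Z_total = R + L + C = 142 + j75.4 Ω = 160.8∠28.0° Ω.
Step 4 — Power factor: PF = cos(φ) = Re(Z)/|Z| = 142/160.78 = 0.8832.
Step 5 — Type: Im(Z) = 75.4 ⇒ lagging (phase φ = 28.0°).

PF = 0.8832 (lagging, φ = 28.0°)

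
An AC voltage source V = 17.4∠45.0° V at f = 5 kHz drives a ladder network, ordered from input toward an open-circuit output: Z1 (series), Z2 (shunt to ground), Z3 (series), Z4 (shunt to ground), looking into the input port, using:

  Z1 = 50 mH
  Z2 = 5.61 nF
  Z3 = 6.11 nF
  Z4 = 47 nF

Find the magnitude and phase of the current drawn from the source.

Step 1 — Angular frequency: ω = 2π·f = 2π·5000 = 3.142e+04 rad/s.
Step 2 — Component impedances:
  Z1: Z = jωL = j·3.142e+04·0.05 = 0 + j1571 Ω
  Z2: Z = 1/(jωC) = -j/(ω·C) = 0 - j5674 Ω
  Z3: Z = 1/(jωC) = -j/(ω·C) = 0 - j5210 Ω
  Z4: Z = 1/(jωC) = -j/(ω·C) = 0 - j677.3 Ω
Step 3 — Ladder network (open output): work backward from the far end, alternating series and parallel combinations. Z_in = 0 - j1318 Ω = 1318∠-90.0° Ω.
Step 4 — Source phasor: V = 17.4∠45.0° V = 12.3 + j12.3 V.
Step 5 — Ohm's law: I = V / Z_total = (12.3 + j12.3) / (0 - j1318) = -0.009332 + j0.009332 A.
Step 6 — Convert to polar: |I| = 0.0132 A, ∠I = 135.0°.

I = 0.0132∠135.0° A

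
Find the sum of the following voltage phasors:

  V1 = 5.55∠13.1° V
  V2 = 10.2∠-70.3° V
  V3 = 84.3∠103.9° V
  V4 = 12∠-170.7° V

Step 1 — Convert each phasor to rectangular form:
  V1 = 5.55·(cos(13.1°) + j·sin(13.1°)) = 5.406 + j1.258 V
  V2 = 10.2·(cos(-70.3°) + j·sin(-70.3°)) = 3.438 - j9.603 V
  V3 = 84.3·(cos(103.9°) + j·sin(103.9°)) = -20.25 + j81.83 V
  V4 = 12·(cos(-170.7°) + j·sin(-170.7°)) = -11.84 - j1.939 V
Step 2 — Sum components: V_total = -23.25 + j71.55 V.
Step 3 — Convert to polar: |V_total| = 75.23 V, ∠V_total = 108.0°.

V_total = 75.23∠108.0° V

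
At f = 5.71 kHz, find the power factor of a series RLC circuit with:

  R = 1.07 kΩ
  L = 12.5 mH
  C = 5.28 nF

Step 1 — Angular frequency: ω = 2π·f = 2π·5710 = 3.588e+04 rad/s.
Step 2 — Component impedances:
  R: Z = R = 1070 Ω
  L: Z = jωL = j·3.588e+04·0.0125 = 0 + j448.5 Ω
  C: Z = 1/(jωC) = -j/(ω·C) = 0 - j5279 Ω
Step 3 — Series combination: Z_total = R + L + C = 1070 - j4831 Ω = 4948∠-77.5° Ω.
Step 4 — Power factor: PF = cos(φ) = Re(Z)/|Z| = 1070/4947.6 = 0.2163.
Step 5 — Type: Im(Z) = -4831 ⇒ leading (phase φ = -77.5°).

PF = 0.2163 (leading, φ = -77.5°)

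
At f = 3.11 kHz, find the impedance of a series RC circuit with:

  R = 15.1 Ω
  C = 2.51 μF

Step 1 — Angular frequency: ω = 2π·f = 2π·3110 = 1.954e+04 rad/s.
Step 2 — Component impedances:
  R: Z = R = 15.1 Ω
  C: Z = 1/(jωC) = -j/(ω·C) = 0 - j20.39 Ω
Step 3 — Series combination: Z_total = R + C = 15.1 - j20.39 Ω = 25.37∠-53.5° Ω.

Z = 15.1 - j20.39 Ω = 25.37∠-53.5° Ω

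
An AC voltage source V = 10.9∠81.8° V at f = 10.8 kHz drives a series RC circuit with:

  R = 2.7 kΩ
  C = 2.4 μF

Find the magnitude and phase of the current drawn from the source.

Step 1 — Angular frequency: ω = 2π·f = 2π·1.08e+04 = 6.786e+04 rad/s.
Step 2 — Component impedances:
  R: Z = R = 2700 Ω
  C: Z = 1/(jωC) = -j/(ω·C) = 0 - j6.14 Ω
Step 3 — Series combination: Z_total = R + C = 2700 - j6.14 Ω = 2700∠-0.1° Ω.
Step 4 — Source phasor: V = 10.9∠81.8° V = 1.555 + j10.79 V.
Step 5 — Ohm's law: I = V / Z_total = (1.555 + j10.79) / (2700 - j6.14) = 0.0005667 + j0.003997 A.
Step 6 — Convert to polar: |I| = 0.004037 A, ∠I = 81.9°.

I = 0.004037∠81.9° A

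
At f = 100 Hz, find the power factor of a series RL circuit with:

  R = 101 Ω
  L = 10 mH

Step 1 — Angular frequency: ω = 2π·f = 2π·100 = 628.3 rad/s.
Step 2 — Component impedances:
  R: Z = R = 101 Ω
  L: Z = jωL = j·628.3·0.01 = 0 + j6.283 Ω
Step 3 — Series combination: Z_total = R + L = 101 + j6.283 Ω = 101.2∠3.6° Ω.
Step 4 — Power factor: PF = cos(φ) = Re(Z)/|Z| = 101/101.195 = 0.9981.
Step 5 — Type: Im(Z) = 6.283 ⇒ lagging (phase φ = 3.6°).

PF = 0.9981 (lagging, φ = 3.6°)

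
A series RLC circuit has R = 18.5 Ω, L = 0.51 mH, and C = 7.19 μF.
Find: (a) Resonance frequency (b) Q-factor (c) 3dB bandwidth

Step 1 — Resonance condition Im(Z)=0 gives ω₀ = 1/√(LC).
Step 2 — ω₀ = 1/√(0.00051·7.19e-06) = 1.651e+04 rad/s.
Step 3 — f₀ = ω₀/(2π) = 2628 Hz.
Step 4 — Series Q: Q = ω₀L/R = 1.651e+04·0.00051/18.5 = 0.4552.
Step 5 — 3dB bandwidth: Δω = ω₀/Q = 3.627e+04 rad/s; BW = Δω/(2π) = 5773 Hz.

(a) f₀ = 2628 Hz  (b) Q = 0.4552  (c) BW = 5773 Hz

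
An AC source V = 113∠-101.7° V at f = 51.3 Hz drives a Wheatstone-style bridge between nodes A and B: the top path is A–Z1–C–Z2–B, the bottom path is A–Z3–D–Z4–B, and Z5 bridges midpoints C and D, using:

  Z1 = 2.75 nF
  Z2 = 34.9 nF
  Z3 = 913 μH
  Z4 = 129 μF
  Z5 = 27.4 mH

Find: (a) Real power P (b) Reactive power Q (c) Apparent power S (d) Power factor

Step 1 — Angular frequency: ω = 2π·f = 2π·51.3 = 322.3 rad/s.
Step 2 — Component impedances:
  Z1: Z = 1/(jωC) = -j/(ω·C) = 0 - j1.128e+06 Ω
  Z2: Z = 1/(jωC) = -j/(ω·C) = 0 - j8.89e+04 Ω
  Z3: Z = jωL = j·322.3·0.000913 = 0 + j0.2943 Ω
  Z4: Z = 1/(jωC) = -j/(ω·C) = 0 - j24.05 Ω
  Z5: Z = jωL = j·322.3·0.0274 = 0 + j8.832 Ω
Step 3 — Bridge requires nodal analysis (the Z5 bridge couples midpoints C and D, so the two paths cannot be reduced to a simple series/parallel combination). Setting node B to ground and injecting 1 A at node A, the 3-node admittance system at A, C, D solves to V_A = Z_AB = 0 - j23.75 Ω = 23.75∠-90.0° Ω.
Step 4 — Source phasor: V = 113∠-101.7° V = -22.91 - j110.7 V.
Step 5 — Current: I = V / Z = 4.659 - j0.9649 A = 4.758∠-11.7° A.
Step 6 — Complex power: S = V·I* = 0 - j537.7 VA.
Step 7 — Real power: P = Re(S) = 0 W.
Step 8 — Reactive power: Q = Im(S) = -537.7 VAR.
Step 9 — Apparent power: |S| = 537.7 VA.
Step 10 — Power factor: PF = P/|S| = 0 (leading).

(a) P = 0 W  (b) Q = -537.7 VAR  (c) S = 537.7 VA  (d) PF = 0 (leading)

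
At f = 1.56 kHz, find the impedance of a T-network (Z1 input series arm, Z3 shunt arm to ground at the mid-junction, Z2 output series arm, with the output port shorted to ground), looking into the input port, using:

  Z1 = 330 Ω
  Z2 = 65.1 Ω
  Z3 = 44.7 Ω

Step 1 — Angular frequency: ω = 2π·f = 2π·1560 = 9802 rad/s.
Step 2 — Component impedances:
  Z1: Z = R = 330 Ω
  Z2: Z = R = 65.1 Ω
  Z3: Z = R = 44.7 Ω
Step 3 — With the output port shorted to ground, the output series arm Z2 runs from the junction to ground; the shunt arm Z3 also runs from the junction to ground. They appear in parallel: Z3 || Z2 = 26.5 Ω.
Step 4 — Series with input arm Z1: Z_in = Z1 + (Z3 || Z2) = 356.5 Ω = 356.5∠0.0° Ω.

Z = 356.5 Ω = 356.5∠0.0° Ω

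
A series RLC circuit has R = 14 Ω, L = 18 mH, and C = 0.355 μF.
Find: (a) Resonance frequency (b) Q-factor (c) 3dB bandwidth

Step 1 — Resonance: ω₀ = 1/√(LC) = 1/√(0.018·3.55e-07) = 1.251e+04 rad/s.
Step 2 — f₀ = ω₀/(2π) = 1991 Hz.
Step 3 — Series Q: Q = ω₀L/R = 1.251e+04·0.018/14 = 16.08.
Step 4 — Bandwidth: Δω = ω₀/Q = 777.8 rad/s; BW = Δω/(2π) = 123.8 Hz.

(a) f₀ = 1991 Hz  (b) Q = 16.08  (c) BW = 123.8 Hz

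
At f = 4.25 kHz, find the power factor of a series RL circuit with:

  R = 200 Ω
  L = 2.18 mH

Step 1 — Angular frequency: ω = 2π·f = 2π·4250 = 2.67e+04 rad/s.
Step 2 — Component impedances:
  R: Z = R = 200 Ω
  L: Z = jωL = j·2.67e+04·0.00218 = 0 + j58.21 Ω
Step 3 — Series combination: Z_total = R + L = 200 + j58.21 Ω = 208.3∠16.2° Ω.
Step 4 — Power factor: PF = cos(φ) = Re(Z)/|Z| = 200/208.3 = 0.9602.
Step 5 — Type: Im(Z) = 58.21 ⇒ lagging (phase φ = 16.2°).

PF = 0.9602 (lagging, φ = 16.2°)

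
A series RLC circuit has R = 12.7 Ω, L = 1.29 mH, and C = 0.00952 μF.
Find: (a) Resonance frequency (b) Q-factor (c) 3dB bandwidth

Step 1 — Resonance: ω₀ = 1/√(LC) = 1/√(0.00129·9.52e-09) = 2.854e+05 rad/s.
Step 2 — f₀ = ω₀/(2π) = 4.542e+04 Hz.
Step 3 — Series Q: Q = ω₀L/R = 2.854e+05·0.00129/12.7 = 28.98.
Step 4 — Bandwidth: Δω = ω₀/Q = 9845 rad/s; BW = Δω/(2π) = 1567 Hz.

(a) f₀ = 4.542e+04 Hz  (b) Q = 28.98  (c) BW = 1567 Hz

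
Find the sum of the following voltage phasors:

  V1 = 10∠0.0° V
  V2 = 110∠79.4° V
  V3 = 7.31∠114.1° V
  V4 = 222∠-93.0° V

Step 1 — Convert each phasor to rectangular form:
  V1 = 10·(cos(0.0°) + j·sin(0.0°)) = 10 V
  V2 = 110·(cos(79.4°) + j·sin(79.4°)) = 20.23 + j108.1 V
  V3 = 7.31·(cos(114.1°) + j·sin(114.1°)) = -2.985 + j6.673 V
  V4 = 222·(cos(-93.0°) + j·sin(-93.0°)) = -11.62 - j221.7 V
Step 2 — Sum components: V_total = 15.63 - j106.9 V.
Step 3 — Convert to polar: |V_total| = 108 V, ∠V_total = -81.7°.

V_total = 108∠-81.7° V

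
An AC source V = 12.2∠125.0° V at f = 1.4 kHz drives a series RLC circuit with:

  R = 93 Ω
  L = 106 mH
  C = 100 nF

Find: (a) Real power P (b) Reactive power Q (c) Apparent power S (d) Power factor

Step 1 — Angular frequency: ω = 2π·f = 2π·1400 = 8796 rad/s.
Step 2 — Component impedances:
  R: Z = R = 93 Ω
  L: Z = jωL = j·8796·0.106 = 0 + j932.4 Ω
  C: Z = 1/(jωC) = -j/(ω·C) = 0 - j1137 Ω
Step 3 — Series combination: Z_total = R + L + C = 93 - j204.4 Ω = 224.6∠-65.5° Ω.
Step 4 — Source phasor: V = 12.2∠125.0° V = -6.998 + j9.994 V.
Step 5 — Current: I = V / Z = -0.05341 - j0.009933 A = 0.05433∠-169.5° A.
Step 6 — Complex power: S = V·I* = 0.2745 - j0.6033 VA.
Step 7 — Real power: P = Re(S) = 0.2745 W.
Step 8 — Reactive power: Q = Im(S) = -0.6033 VAR.
Step 9 — Apparent power: |S| = 0.6628 VA.
Step 10 — Power factor: PF = P/|S| = 0.4141 (leading).

(a) P = 0.2745 W  (b) Q = -0.6033 VAR  (c) S = 0.6628 VA  (d) PF = 0.4141 (leading)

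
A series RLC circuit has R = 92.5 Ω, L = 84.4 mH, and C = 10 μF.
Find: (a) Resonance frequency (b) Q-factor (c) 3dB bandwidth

Step 1 — Resonance: ω₀ = 1/√(LC) = 1/√(0.0844·1e-05) = 1089 rad/s.
Step 2 — f₀ = ω₀/(2π) = 173.2 Hz.
Step 3 — Series Q: Q = ω₀L/R = 1089·0.0844/92.5 = 0.9932.
Step 4 — Bandwidth: Δω = ω₀/Q = 1096 rad/s; BW = Δω/(2π) = 174.4 Hz.

(a) f₀ = 173.2 Hz  (b) Q = 0.9932  (c) BW = 174.4 Hz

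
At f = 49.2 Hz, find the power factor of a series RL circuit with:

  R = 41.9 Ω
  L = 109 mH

Step 1 — Angular frequency: ω = 2π·f = 2π·49.2 = 309.1 rad/s.
Step 2 — Component impedances:
  R: Z = R = 41.9 Ω
  L: Z = jωL = j·309.1·0.109 = 0 + j33.7 Ω
Step 3 — Series combination: Z_total = R + L = 41.9 + j33.7 Ω = 53.77∠38.8° Ω.
Step 4 — Power factor: PF = cos(φ) = Re(Z)/|Z| = 41.9/53.768 = 0.7793.
Step 5 — Type: Im(Z) = 33.7 ⇒ lagging (phase φ = 38.8°).

PF = 0.7793 (lagging, φ = 38.8°)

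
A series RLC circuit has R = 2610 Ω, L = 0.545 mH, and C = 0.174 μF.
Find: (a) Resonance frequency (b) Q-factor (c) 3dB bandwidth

Step 1 — Resonance: ω₀ = 1/√(LC) = 1/√(0.000545·1.74e-07) = 1.027e+05 rad/s.
Step 2 — f₀ = ω₀/(2π) = 1.634e+04 Hz.
Step 3 — Series Q: Q = ω₀L/R = 1.027e+05·0.000545/2610 = 0.02144.
Step 4 — Bandwidth: Δω = ω₀/Q = 4.789e+06 rad/s; BW = Δω/(2π) = 7.622e+05 Hz.

(a) f₀ = 1.634e+04 Hz  (b) Q = 0.02144  (c) BW = 7.622e+05 Hz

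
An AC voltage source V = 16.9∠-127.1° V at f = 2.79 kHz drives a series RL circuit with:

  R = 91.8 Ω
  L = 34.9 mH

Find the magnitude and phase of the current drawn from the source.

Step 1 — Angular frequency: ω = 2π·f = 2π·2790 = 1.753e+04 rad/s.
Step 2 — Component impedances:
  R: Z = R = 91.8 Ω
  L: Z = jωL = j·1.753e+04·0.0349 = 0 + j611.8 Ω
Step 3 — Series combination: Z_total = R + L = 91.8 + j611.8 Ω = 618.6∠81.5° Ω.
Step 4 — Source phasor: V = 16.9∠-127.1° V = -10.19 - j13.48 V.
Step 5 — Ohm's law: I = V / Z_total = (-10.19 - j13.48) / (91.8 + j611.8) = -0.02399 + j0.01306 A.
Step 6 — Convert to polar: |I| = 0.02732 A, ∠I = 151.4°.

I = 0.02732∠151.4° A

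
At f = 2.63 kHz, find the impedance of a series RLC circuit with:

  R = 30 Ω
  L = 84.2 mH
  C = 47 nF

Step 1 — Angular frequency: ω = 2π·f = 2π·2630 = 1.652e+04 rad/s.
Step 2 — Component impedances:
  R: Z = R = 30 Ω
  L: Z = jωL = j·1.652e+04·0.0842 = 0 + j1391 Ω
  C: Z = 1/(jωC) = -j/(ω·C) = 0 - j1288 Ω
Step 3 — Series combination: Z_total = R + L + C = 30 + j103.8 Ω = 108.1∠73.9° Ω.

Z = 30 + j103.8 Ω = 108.1∠73.9° Ω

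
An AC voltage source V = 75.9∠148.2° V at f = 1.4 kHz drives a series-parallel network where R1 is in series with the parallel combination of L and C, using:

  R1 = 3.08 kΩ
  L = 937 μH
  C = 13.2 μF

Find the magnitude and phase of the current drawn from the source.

Step 1 — Angular frequency: ω = 2π·f = 2π·1400 = 8796 rad/s.
Step 2 — Component impedances:
  R1: Z = R = 3080 Ω
  L: Z = jωL = j·8796·0.000937 = 0 + j8.242 Ω
  C: Z = 1/(jωC) = -j/(ω·C) = 0 - j8.612 Ω
Step 3 — Parallel branch: L || C = 1/(1/L + 1/C) = 0 + j191.9 Ω.
Step 4 — Series with R1: Z_total = R1 + (L || C) = 3080 + j191.9 Ω = 3086∠3.6° Ω.
Step 5 — Source phasor: V = 75.9∠148.2° V = -64.51 + j40 V.
Step 6 — Ohm's law: I = V / Z_total = (-64.51 + j40) / (3080 + j191.9) = -0.02006 + j0.01424 A.
Step 7 — Convert to polar: |I| = 0.0246 A, ∠I = 144.6°.

I = 0.0246∠144.6° A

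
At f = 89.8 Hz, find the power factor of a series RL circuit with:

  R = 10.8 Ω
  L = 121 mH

Step 1 — Angular frequency: ω = 2π·f = 2π·89.8 = 564.2 rad/s.
Step 2 — Component impedances:
  R: Z = R = 10.8 Ω
  L: Z = jωL = j·564.2·0.121 = 0 + j68.27 Ω
Step 3 — Series combination: Z_total = R + L = 10.8 + j68.27 Ω = 69.12∠81.0° Ω.
Step 4 — Power factor: PF = cos(φ) = Re(Z)/|Z| = 10.8/69.12 = 0.1562.
Step 5 — Type: Im(Z) = 68.27 ⇒ lagging (phase φ = 81.0°).

PF = 0.1562 (lagging, φ = 81.0°)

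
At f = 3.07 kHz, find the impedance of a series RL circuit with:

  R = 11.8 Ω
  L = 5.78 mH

Step 1 — Angular frequency: ω = 2π·f = 2π·3070 = 1.929e+04 rad/s.
Step 2 — Component impedances:
  R: Z = R = 11.8 Ω
  L: Z = jωL = j·1.929e+04·0.00578 = 0 + j111.5 Ω
Step 3 — Series combination: Z_total = R + L = 11.8 + j111.5 Ω = 112.1∠84.0° Ω.

Z = 11.8 + j111.5 Ω = 112.1∠84.0° Ω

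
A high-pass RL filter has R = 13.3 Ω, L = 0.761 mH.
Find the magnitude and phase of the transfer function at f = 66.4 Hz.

Step 1 — Angular frequency: ω = 2π·66.4 = 417.2 rad/s.
Step 2 — Transfer function: H(jω) = jωL/(R + jωL).
Step 3 — Numerator jωL = j·0.3175; denominator R + jωL = 13.3 + j0.3175.
Step 4 — H = 0.0005695 + j0.02386.
Step 5 — Magnitude: |H| = 0.02386 (-32.4 dB); phase: φ = 88.6°.

|H| = 0.02386 (-32.4 dB), φ = 88.6°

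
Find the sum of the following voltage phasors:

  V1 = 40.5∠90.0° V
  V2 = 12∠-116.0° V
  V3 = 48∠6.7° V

Step 1 — Convert each phasor to rectangular form:
  V1 = 40.5·(cos(90.0°) + j·sin(90.0°)) = 0 + j40.5 V
  V2 = 12·(cos(-116.0°) + j·sin(-116.0°)) = -5.26 - j10.79 V
  V3 = 48·(cos(6.7°) + j·sin(6.7°)) = 47.67 + j5.6 V
Step 2 — Sum components: V_total = 42.41 + j35.31 V.
Step 3 — Convert to polar: |V_total| = 55.19 V, ∠V_total = 39.8°.

V_total = 55.19∠39.8° V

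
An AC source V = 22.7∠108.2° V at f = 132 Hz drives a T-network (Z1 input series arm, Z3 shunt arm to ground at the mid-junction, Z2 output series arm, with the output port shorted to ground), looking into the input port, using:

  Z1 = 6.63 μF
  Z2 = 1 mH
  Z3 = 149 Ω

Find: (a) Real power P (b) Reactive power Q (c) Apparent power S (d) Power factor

Step 1 — Angular frequency: ω = 2π·f = 2π·132 = 829.4 rad/s.
Step 2 — Component impedances:
  Z1: Z = 1/(jωC) = -j/(ω·C) = 0 - j181.9 Ω
  Z2: Z = jωL = j·829.4·0.001 = 0 + j0.8294 Ω
  Z3: Z = R = 149 Ω
Step 3 — With the output port shorted to ground, the output series arm Z2 runs from the junction to ground; the shunt arm Z3 also runs from the junction to ground. They appear in parallel: Z3 || Z2 = 0.004616 + j0.8294 Ω.
Step 4 — Series with input arm Z1: Z_in = Z1 + (Z3 || Z2) = 0.004616 - j181 Ω = 181∠-90.0° Ω.
Step 5 — Source phasor: V = 22.7∠108.2° V = -7.09 + j21.56 V.
Step 6 — Current: I = V / Z = -0.1191 - j0.03916 A = 0.1254∠-161.8° A.
Step 7 — Complex power: S = V·I* = 7.259e-05 - j2.846 VA.
Step 8 — Real power: P = Re(S) = 7.259e-05 W.
Step 9 — Reactive power: Q = Im(S) = -2.846 VAR.
Step 10 — Apparent power: |S| = 2.846 VA.
Step 11 — Power factor: PF = P/|S| = 2.55e-05 (leading).

(a) P = 7.259e-05 W  (b) Q = -2.846 VAR  (c) S = 2.846 VA  (d) PF = 2.55e-05 (leading)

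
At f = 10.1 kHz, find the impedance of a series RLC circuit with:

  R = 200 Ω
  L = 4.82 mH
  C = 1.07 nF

Step 1 — Angular frequency: ω = 2π·f = 2π·1.01e+04 = 6.346e+04 rad/s.
Step 2 — Component impedances:
  R: Z = R = 200 Ω
  L: Z = jωL = j·6.346e+04·0.00482 = 0 + j305.9 Ω
  C: Z = 1/(jωC) = -j/(ω·C) = 0 - j1.473e+04 Ω
Step 3 — Series combination: Z_total = R + L + C = 200 - j1.442e+04 Ω = 1.442e+04∠-89.2° Ω.

Z = 200 - j1.442e+04 Ω = 1.442e+04∠-89.2° Ω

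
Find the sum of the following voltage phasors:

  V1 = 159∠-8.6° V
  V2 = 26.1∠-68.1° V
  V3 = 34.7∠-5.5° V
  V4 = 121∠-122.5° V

Step 1 — Convert each phasor to rectangular form:
  V1 = 159·(cos(-8.6°) + j·sin(-8.6°)) = 157.2 - j23.78 V
  V2 = 26.1·(cos(-68.1°) + j·sin(-68.1°)) = 9.735 - j24.22 V
  V3 = 34.7·(cos(-5.5°) + j·sin(-5.5°)) = 34.54 - j3.326 V
  V4 = 121·(cos(-122.5°) + j·sin(-122.5°)) = -65.01 - j102.1 V
Step 2 — Sum components: V_total = 136.5 - j153.4 V.
Step 3 — Convert to polar: |V_total| = 205.3 V, ∠V_total = -48.3°.

V_total = 205.3∠-48.3° V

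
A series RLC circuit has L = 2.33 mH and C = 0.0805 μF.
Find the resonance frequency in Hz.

Step 1 — Resonance condition Im(Z)=0 gives ω₀ = 1/√(LC).
Step 2 — ω₀ = 1/√(0.00233·8.05e-08) = 7.302e+04 rad/s.
Step 3 — f₀ = ω₀/(2π) = 1.162e+04 Hz.

f₀ = 1.162e+04 Hz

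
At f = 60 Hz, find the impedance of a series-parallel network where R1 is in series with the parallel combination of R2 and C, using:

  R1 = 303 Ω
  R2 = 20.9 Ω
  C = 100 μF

Step 1 — Angular frequency: ω = 2π·f = 2π·60 = 377 rad/s.
Step 2 — Component impedances:
  R1: Z = R = 303 Ω
  R2: Z = R = 20.9 Ω
  C: Z = 1/(jωC) = -j/(ω·C) = 0 - j26.53 Ω
Step 3 — Parallel branch: R2 || C = 1/(1/R2 + 1/C) = 12.89 - j10.16 Ω.
Step 4 — Series with R1: Z_total = R1 + (R2 || C) = 315.9 - j10.16 Ω = 316.1∠-1.8° Ω.

Z = 315.9 - j10.16 Ω = 316.1∠-1.8° Ω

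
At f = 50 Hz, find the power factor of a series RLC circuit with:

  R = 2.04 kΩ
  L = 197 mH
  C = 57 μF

Step 1 — Angular frequency: ω = 2π·f = 2π·50 = 314.2 rad/s.
Step 2 — Component impedances:
  R: Z = R = 2040 Ω
  L: Z = jωL = j·314.2·0.197 = 0 + j61.89 Ω
  C: Z = 1/(jωC) = -j/(ω·C) = 0 - j55.84 Ω
Step 3 — Series combination: Z_total = R + L + C = 2040 + j6.046 Ω = 2040∠0.2° Ω.
Step 4 — Power factor: PF = cos(φ) = Re(Z)/|Z| = 2040/2040 = 1.
Step 5 — Type: Im(Z) = 6.046 ⇒ lagging (phase φ = 0.2°).

PF = 1 (lagging, φ = 0.2°)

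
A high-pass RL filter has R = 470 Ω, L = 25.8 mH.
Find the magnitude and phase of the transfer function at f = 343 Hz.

Step 1 — Angular frequency: ω = 2π·343 = 2155 rad/s.
Step 2 — Transfer function: H(jω) = jωL/(R + jωL).
Step 3 — Numerator jωL = j·55.6; denominator R + jωL = 470 + j55.6.
Step 4 — H = 0.0138 + j0.1167.
Step 5 — Magnitude: |H| = 0.1175 (-18.6 dB); phase: φ = 83.3°.

|H| = 0.1175 (-18.6 dB), φ = 83.3°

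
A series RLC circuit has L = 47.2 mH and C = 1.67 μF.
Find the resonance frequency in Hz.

Step 1 — Resonance condition Im(Z)=0 gives ω₀ = 1/√(LC).
Step 2 — ω₀ = 1/√(0.0472·1.67e-06) = 3562 rad/s.
Step 3 — f₀ = ω₀/(2π) = 566.9 Hz.

f₀ = 566.9 Hz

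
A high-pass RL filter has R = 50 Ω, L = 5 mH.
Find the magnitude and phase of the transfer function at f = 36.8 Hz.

Step 1 — Angular frequency: ω = 2π·36.8 = 231.2 rad/s.
Step 2 — Transfer function: H(jω) = jωL/(R + jωL).
Step 3 — Numerator jωL = j·1.156; denominator R + jωL = 50 + j1.156.
Step 4 — H = 0.0005343 + j0.02311.
Step 5 — Magnitude: |H| = 0.02312 (-32.7 dB); phase: φ = 88.7°.

|H| = 0.02312 (-32.7 dB), φ = 88.7°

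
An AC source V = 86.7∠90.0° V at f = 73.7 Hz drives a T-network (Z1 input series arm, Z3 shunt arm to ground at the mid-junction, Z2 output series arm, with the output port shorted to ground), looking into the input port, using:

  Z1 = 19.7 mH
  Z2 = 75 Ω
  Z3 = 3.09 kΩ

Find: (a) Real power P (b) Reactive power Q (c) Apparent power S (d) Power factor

Step 1 — Angular frequency: ω = 2π·f = 2π·73.7 = 463.1 rad/s.
Step 2 — Component impedances:
  Z1: Z = jωL = j·463.1·0.0197 = 0 + j9.122 Ω
  Z2: Z = R = 75 Ω
  Z3: Z = R = 3090 Ω
Step 3 — With the output port shorted to ground, the output series arm Z2 runs from the junction to ground; the shunt arm Z3 also runs from the junction to ground. They appear in parallel: Z3 || Z2 = 73.22 Ω.
Step 4 — Series with input arm Z1: Z_in = Z1 + (Z3 || Z2) = 73.22 + j9.122 Ω = 73.79∠7.1° Ω.
Step 5 — Source phasor: V = 86.7∠90.0° V = 0 + j86.7 V.
Step 6 — Current: I = V / Z = 0.1453 + j1.166 A = 1.175∠82.9° A.
Step 7 — Complex power: S = V·I* = 101.1 + j12.59 VA.
Step 8 — Real power: P = Re(S) = 101.1 W.
Step 9 — Reactive power: Q = Im(S) = 12.59 VAR.
Step 10 — Apparent power: |S| = 101.9 VA.
Step 11 — Power factor: PF = P/|S| = 0.9923 (lagging).

(a) P = 101.1 W  (b) Q = 12.59 VAR  (c) S = 101.9 VA  (d) PF = 0.9923 (lagging)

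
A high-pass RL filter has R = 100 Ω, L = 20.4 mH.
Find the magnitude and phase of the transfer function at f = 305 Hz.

Step 1 — Angular frequency: ω = 2π·305 = 1916 rad/s.
Step 2 — Transfer function: H(jω) = jωL/(R + jωL).
Step 3 — Numerator jωL = j·39.09; denominator R + jωL = 100 + j39.09.
Step 4 — H = 0.1326 + j0.3391.
Step 5 — Magnitude: |H| = 0.3641 (-8.8 dB); phase: φ = 68.6°.

|H| = 0.3641 (-8.8 dB), φ = 68.6°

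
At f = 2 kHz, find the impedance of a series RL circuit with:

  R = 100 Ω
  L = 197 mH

Step 1 — Angular frequency: ω = 2π·f = 2π·2000 = 1.257e+04 rad/s.
Step 2 — Component impedances:
  R: Z = R = 100 Ω
  L: Z = jωL = j·1.257e+04·0.197 = 0 + j2476 Ω
Step 3 — Series combination: Z_total = R + L = 100 + j2476 Ω = 2478∠87.7° Ω.

Z = 100 + j2476 Ω = 2478∠87.7° Ω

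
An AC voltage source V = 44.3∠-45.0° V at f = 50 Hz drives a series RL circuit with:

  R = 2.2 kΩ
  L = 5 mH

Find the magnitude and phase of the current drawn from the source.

Step 1 — Angular frequency: ω = 2π·f = 2π·50 = 314.2 rad/s.
Step 2 — Component impedances:
  R: Z = R = 2200 Ω
  L: Z = jωL = j·314.2·0.005 = 0 + j1.571 Ω
Step 3 — Series combination: Z_total = R + L = 2200 + j1.571 Ω = 2200∠0.0° Ω.
Step 4 — Source phasor: V = 44.3∠-45.0° V = 31.32 - j31.32 V.
Step 5 — Ohm's law: I = V / Z_total = (31.32 - j31.32) / (2200 + j1.571) = 0.01423 - j0.01425 A.
Step 6 — Convert to polar: |I| = 0.02014 A, ∠I = -45.0°.

I = 0.02014∠-45.0° A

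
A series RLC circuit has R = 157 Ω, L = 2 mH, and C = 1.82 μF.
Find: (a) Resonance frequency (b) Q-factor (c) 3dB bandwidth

Step 1 — Resonance condition Im(Z)=0 gives ω₀ = 1/√(LC).
Step 2 — ω₀ = 1/√(0.002·1.82e-06) = 1.657e+04 rad/s.
Step 3 — f₀ = ω₀/(2π) = 2638 Hz.
Step 4 — Series Q: Q = ω₀L/R = 1.657e+04·0.002/157 = 0.2111.
Step 5 — 3dB bandwidth: Δω = ω₀/Q = 7.85e+04 rad/s; BW = Δω/(2π) = 1.249e+04 Hz.

(a) f₀ = 2638 Hz  (b) Q = 0.2111  (c) BW = 1.249e+04 Hz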